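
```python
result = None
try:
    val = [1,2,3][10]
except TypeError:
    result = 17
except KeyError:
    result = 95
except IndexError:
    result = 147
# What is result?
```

Step-by-step execution trace:
1. `val = [1,2,3][10]` raises IndexError.
2. `except TypeError` does not match IndexError; skipped.
3. `except KeyError` does not match IndexError; skipped.
4. `except IndexError` matches → result = 147.
Result: 147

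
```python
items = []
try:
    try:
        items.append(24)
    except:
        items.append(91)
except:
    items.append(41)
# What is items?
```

Step-by-step execution trace:
1. Inner try: `items.append(24)` → items = [24]. No exception raised.
2. Inner `except` is skipped.
3. Inner try completes normally; outer `except` is skipped.
Result: [24]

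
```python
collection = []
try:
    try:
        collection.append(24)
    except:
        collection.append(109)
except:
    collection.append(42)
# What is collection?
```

Step-by-step execution trace:
1. Inner try: `collection.append(24)` → collection = [24]. No exception raised.
2. Inner `except` is skipped.
3. Inner try completes normally; outer `except` is skipped.
Result: [24]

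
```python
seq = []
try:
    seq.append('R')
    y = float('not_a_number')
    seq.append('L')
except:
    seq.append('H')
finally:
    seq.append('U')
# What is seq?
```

Step-by-step execution trace:
1. try: `seq.append('R')` → seq = ['R'].
2. `y = float('not_a_number')` raises ValueError; `seq.append('L')` is not reached.
3. bare `except` matches → `seq.append('H')` → seq = ['R', 'H'].
4. finally always runs: `seq.append('U')` → seq = ['R', 'H', 'U'].
Result: ['R', 'H', 'U']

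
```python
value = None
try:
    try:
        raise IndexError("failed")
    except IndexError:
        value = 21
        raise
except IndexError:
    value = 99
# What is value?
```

Step-by-step execution trace:
1. Inner try: `raise IndexError("failed")` raises IndexError.
2. Inner `except IndexError` matches → value = 21.
3. bare `raise` re-raises the same IndexError.
4. Outer `except IndexError` matches → value = 99.
Result: 99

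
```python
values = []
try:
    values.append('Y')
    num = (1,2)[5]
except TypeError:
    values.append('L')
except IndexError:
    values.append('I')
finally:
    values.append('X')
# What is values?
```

Step-by-step execution trace:
1. try: `values.append('Y')` → values = ['Y'].
2. `num = (1,2)[5]` raises IndexError.
3. `except TypeError` does not match IndexError; skipped.
4. `except IndexError` matches → `values.append('I')` → values = ['Y', 'I'].
5. finally always runs: `values.append('X')` → values = ['Y', 'I', 'X'].
Result: ['Y', 'I', 'X']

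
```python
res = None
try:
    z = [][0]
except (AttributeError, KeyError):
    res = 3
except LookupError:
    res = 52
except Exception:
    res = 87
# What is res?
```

Step-by-step execution trace:
1. `z = [][0]` raises IndexError.
2. `except (AttributeError, KeyError)` does not match IndexError; skipped.
3. `except LookupError` matches (IndexError is a subclass of LookupError) → res = 52.
4. `except Exception` is not reached.
Result: 52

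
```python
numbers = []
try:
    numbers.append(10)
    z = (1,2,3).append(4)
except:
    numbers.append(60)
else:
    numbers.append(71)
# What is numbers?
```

Step-by-step execution trace:
1. try: `numbers.append(10)` → numbers = [10].
2. `z = (1,2,3).append(4)` raises AttributeError.
3. bare `except` matches → `numbers.append(60)` → numbers = [10, 60].
4. `else` is skipped (an exception was raised).
Result: [10, 60]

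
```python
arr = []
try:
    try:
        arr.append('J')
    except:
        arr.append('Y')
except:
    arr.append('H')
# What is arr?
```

Step-by-step execution trace:
1. Inner try: `arr.append('J')` → arr = ['J']. No exception raised.
2. Inner `except` is skipped.
3. Inner try completes normally; outer `except` is skipped.
Result: ['J']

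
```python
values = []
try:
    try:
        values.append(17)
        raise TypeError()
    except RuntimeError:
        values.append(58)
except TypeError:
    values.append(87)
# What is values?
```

Step-by-step execution trace:
1. Inner try: `values.append(17)` → values = [17].
2. `raise TypeError()` raises TypeError.
3. Inner `except RuntimeError` does not match TypeError; exception propagates to outer try.
4. Outer `except TypeError` matches → `values.append(87)` → values = [17, 87].
Result: [17, 87]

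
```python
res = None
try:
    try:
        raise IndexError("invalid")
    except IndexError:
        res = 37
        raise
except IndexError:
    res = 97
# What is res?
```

Step-by-step execution trace:
1. Inner try: `raise IndexError("invalid")` raises IndexError.
2. Inner `except IndexError` matches → res = 37.
3. bare `raise` re-raises the same IndexError.
4. Outer `except IndexError` matches → res = 97.
Result: 97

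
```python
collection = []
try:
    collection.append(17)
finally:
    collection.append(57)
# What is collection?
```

Step-by-step execution trace:
1. try: `collection.append(17)` → collection = [17].
2. The try body completes without raising.
3. finally always runs: `collection.append(57)` → collection = [17, 57].
Result: [17, 57]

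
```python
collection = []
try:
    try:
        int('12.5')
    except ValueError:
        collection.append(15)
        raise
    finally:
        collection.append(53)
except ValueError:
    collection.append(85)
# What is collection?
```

Step-by-step execution trace:
1. Inner try: `int('12.5')` raises ValueError.
2. Inner `except ValueError` matches → `collection.append(15)` → collection = [15].
3. bare `raise` re-raises ValueError.
4. Inner `finally` runs during unwinding: `collection.append(53)` → collection = [15, 53].
5. Outer `except ValueError` matches → `collection.append(85)` → collection = [15, 53, 85].
Result: [15, 53, 85]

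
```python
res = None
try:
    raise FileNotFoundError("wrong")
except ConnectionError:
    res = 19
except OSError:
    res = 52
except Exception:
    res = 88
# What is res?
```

Step-by-step execution trace:
1. `raise FileNotFoundError(...)` raises FileNotFoundError.
2. `except ConnectionError` does not match (FileNotFoundError is not a subclass of ConnectionError); skipped.
3. `except OSError` matches (FileNotFoundError is a subclass of OSError) → res = 52.
4. `except Exception` is not reached.
Result: 52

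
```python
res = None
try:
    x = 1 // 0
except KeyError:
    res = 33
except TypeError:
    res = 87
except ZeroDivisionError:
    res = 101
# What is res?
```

Step-by-step execution trace:
1. `x = 1 // 0` raises ZeroDivisionError.
2. `except KeyError` does not match ZeroDivisionError; skipped.
3. `except TypeError` does not match ZeroDivisionError; skipped.
4. `except ZeroDivisionError` matches → res = 101.
Result: 101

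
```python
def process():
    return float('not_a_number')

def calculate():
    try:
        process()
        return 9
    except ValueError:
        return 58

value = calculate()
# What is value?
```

Step-by-step execution trace:
1. `calculate()` calls `process()`.
2. `process()` evaluates `float('not_a_number')`, which raises ValueError; it propagates to the caller.
3. `return 9` is not reached.
4. `except ValueError` in calculate matches → returns 58.
5. value = 58.
Result: 58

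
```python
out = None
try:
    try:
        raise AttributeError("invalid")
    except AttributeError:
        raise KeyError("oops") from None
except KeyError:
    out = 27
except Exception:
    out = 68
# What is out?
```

Step-by-step execution trace:
1. Inner try raises AttributeError; inner `except AttributeError` catches it.
2. `raise KeyError(...) from None` raises KeyError (from None suppresses __context__, but the active exception is still KeyError).
3. Outer `except KeyError` matches → out = 27.
4. `except Exception` is not reached.
Result: 27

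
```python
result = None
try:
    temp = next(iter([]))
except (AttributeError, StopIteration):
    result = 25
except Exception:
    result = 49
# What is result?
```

Step-by-step execution trace:
1. `temp = next(iter([]))` raises StopIteration.
2. `except (AttributeError, StopIteration)` matches (StopIteration is in the tuple) → result = 25.
3. `except Exception` is not reached.
Result: 25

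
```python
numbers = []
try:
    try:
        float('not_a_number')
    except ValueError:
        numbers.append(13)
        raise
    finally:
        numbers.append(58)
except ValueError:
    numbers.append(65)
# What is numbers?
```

Step-by-step execution trace:
1. Inner try: `float('not_a_number')` raises ValueError.
2. Inner `except ValueError` matches → `numbers.append(13)` → numbers = [13].
3. bare `raise` re-raises ValueError.
4. Inner `finally` runs during unwinding: `numbers.append(58)` → numbers = [13, 58].
5. Outer `except ValueError` matches → `numbers.append(65)` → numbers = [13, 58, 65].
Result: [13, 58, 65]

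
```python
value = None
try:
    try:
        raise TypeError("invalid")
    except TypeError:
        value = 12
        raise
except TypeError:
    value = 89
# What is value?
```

Step-by-step execution trace:
1. Inner try: `raise TypeError("invalid")` raises TypeError.
2. Inner `except TypeError` matches → value = 12.
3. bare `raise` re-raises the same TypeError.
4. Outer `except TypeError` matches → value = 89.
Result: 89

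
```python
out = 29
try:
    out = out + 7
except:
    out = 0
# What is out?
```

Step-by-step execution trace:
1. out starts at 29.
2. try: `out = out + 7` → out = 36. No exception raised.
3. `except` is skipped.
Result: 36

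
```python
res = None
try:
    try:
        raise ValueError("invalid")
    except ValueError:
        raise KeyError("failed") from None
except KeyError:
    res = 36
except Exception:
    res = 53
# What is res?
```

Step-by-step execution trace:
1. Inner try raises ValueError; inner `except ValueError` catches it.
2. `raise KeyError(...) from None` raises KeyError (from None suppresses __context__, but the active exception is still KeyError).
3. Outer `except KeyError` matches → res = 36.
4. `except Exception` is not reached.
Result: 36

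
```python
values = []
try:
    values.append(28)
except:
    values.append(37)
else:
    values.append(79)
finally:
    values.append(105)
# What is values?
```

Step-by-step execution trace:
1. try: `values.append(28)` → values = [28]. No exception raised.
2. `except` is skipped.
3. `else` runs: `values.append(79)` → values = [28, 79].
4. `finally` always runs: `values.append(105)` → values = [28, 79, 105].
Result: [28, 79, 105]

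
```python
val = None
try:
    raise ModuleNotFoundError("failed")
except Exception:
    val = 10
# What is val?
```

Step-by-step execution trace:
1. `raise ModuleNotFoundError(...)` raises ModuleNotFoundError.
2. `except Exception` matches (ModuleNotFoundError is a subclass of Exception) → val = 10.
Result: 10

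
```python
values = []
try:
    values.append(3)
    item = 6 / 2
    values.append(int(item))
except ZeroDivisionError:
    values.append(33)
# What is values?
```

Step-by-step execution trace:
1. try: `values.append(3)` → values = [3].
2. `item = 6 / 2` → item = 3.0. No exception raised.
3. `values.append(int(item))` → values = [3, 3].
4. `except ZeroDivisionError` is skipped (no exception was raised).
Result: [3, 3]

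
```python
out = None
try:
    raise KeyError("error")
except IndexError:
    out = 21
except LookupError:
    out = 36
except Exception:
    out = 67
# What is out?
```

Step-by-step execution trace:
1. `raise KeyError(...)` raises KeyError.
2. `except IndexError` does not match (KeyError is not a subclass of IndexError); skipped.
3. `except LookupError` matches (KeyError is a subclass of LookupError) → out = 36.
4. `except Exception` is not reached.
Result: 36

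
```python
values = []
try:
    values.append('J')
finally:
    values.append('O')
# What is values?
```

Step-by-step execution trace:
1. try: `values.append('J')` → values = ['J'].
2. The try body completes without raising.
3. finally always runs: `values.append('O')` → values = ['J', 'O'].
Result: ['J', 'O']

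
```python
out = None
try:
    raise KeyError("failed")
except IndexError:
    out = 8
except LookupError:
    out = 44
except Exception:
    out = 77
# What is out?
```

Step-by-step execution trace:
1. `raise KeyError(...)` raises KeyError.
2. `except IndexError` does not match (KeyError is not a subclass of IndexError); skipped.
3. `except LookupError` matches (KeyError is a subclass of LookupError) → out = 44.
4. `except Exception` is not reached.
Result: 44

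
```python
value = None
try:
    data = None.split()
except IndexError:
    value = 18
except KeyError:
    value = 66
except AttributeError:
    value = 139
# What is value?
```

Step-by-step execution trace:
1. `data = None.split()` raises AttributeError.
2. `except IndexError` does not match AttributeError; skipped.
3. `except KeyError` does not match AttributeError; skipped.
4. `except AttributeError` matches → value = 139.
Result: 139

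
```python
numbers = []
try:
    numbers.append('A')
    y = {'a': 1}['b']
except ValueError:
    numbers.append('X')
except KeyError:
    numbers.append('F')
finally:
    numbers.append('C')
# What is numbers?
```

Step-by-step execution trace:
1. try: `numbers.append('A')` → numbers = ['A'].
2. `y = {'a': 1}['b']` raises KeyError.
3. `except ValueError` does not match KeyError; skipped.
4. `except KeyError` matches → `numbers.append('F')` → numbers = ['A', 'F'].
5. finally always runs: `numbers.append('C')` → numbers = ['A', 'F', 'C'].
Result: ['A', 'F', 'C']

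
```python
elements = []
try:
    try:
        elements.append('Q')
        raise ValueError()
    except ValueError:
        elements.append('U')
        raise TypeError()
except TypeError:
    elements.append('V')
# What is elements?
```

Step-by-step execution trace:
1. Inner try: `elements.append('Q')` → elements = ['Q'].
2. `raise ValueError()` raises ValueError.
3. Inner `except ValueError` matches → `elements.append('U')` → elements = ['Q', 'U'].
4. `raise TypeError()` raises TypeError; propagates to outer try.
5. Outer `except TypeError` matches → `elements.append('V')` → elements = ['Q', 'U', 'V'].
Result: ['Q', 'U', 'V']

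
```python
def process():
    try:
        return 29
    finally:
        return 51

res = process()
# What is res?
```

Step-by-step execution trace:
1. `process()` enters try: `return 29` sets pending return value 29.
2. Before returning, `finally: return 51` runs and overrides the pending return.
3. process() returns 51 → res = 51.
Result: 51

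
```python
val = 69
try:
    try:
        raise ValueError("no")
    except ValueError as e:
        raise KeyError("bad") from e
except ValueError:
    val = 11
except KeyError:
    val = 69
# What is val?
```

Step-by-step execution trace:
1. Inner try raises ValueError; inner `except ValueError as e` catches it.
2. `raise KeyError(...) from e` raises KeyError (ValueError is attached as __cause__, but only KeyError is active).
3. Outer `except ValueError` does not match KeyError; skipped.
4. Outer `except KeyError` matches → val = 69.
Result: 69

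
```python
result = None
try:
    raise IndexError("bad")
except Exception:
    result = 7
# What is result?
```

Step-by-step execution trace:
1. `raise IndexError(...)` raises IndexError.
2. `except Exception` matches (IndexError is a subclass of Exception) → result = 7.
Result: 7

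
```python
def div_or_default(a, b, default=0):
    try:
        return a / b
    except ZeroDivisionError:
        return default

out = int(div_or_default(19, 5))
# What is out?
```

Step-by-step execution trace:
1. `div_or_default(19, 5)` enters try: `return 19 / 5` → returns 3.8. No exception raised.
2. `except ZeroDivisionError` is skipped.
3. `int(3.8)` → 3 → out = 3.
Result: 3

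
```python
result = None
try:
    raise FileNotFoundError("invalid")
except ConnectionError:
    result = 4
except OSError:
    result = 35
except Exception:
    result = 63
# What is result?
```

Step-by-step execution trace:
1. `raise FileNotFoundError(...)` raises FileNotFoundError.
2. `except ConnectionError` does not match (FileNotFoundError is not a subclass of ConnectionError); skipped.
3. `except OSError` matches (FileNotFoundError is a subclass of OSError) → result = 35.
4. `except Exception` is not reached.
Result: 35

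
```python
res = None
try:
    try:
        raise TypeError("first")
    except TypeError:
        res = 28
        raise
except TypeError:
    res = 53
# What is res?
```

Step-by-step execution trace:
1. Inner try: `raise TypeError("first")` raises TypeError.
2. Inner `except TypeError` matches → res = 28.
3. bare `raise` re-raises the same TypeError.
4. Outer `except TypeError` matches → res = 53.
Result: 53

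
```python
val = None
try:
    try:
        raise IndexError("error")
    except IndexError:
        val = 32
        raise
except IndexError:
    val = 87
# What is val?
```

Step-by-step execution trace:
1. Inner try: `raise IndexError("error")` raises IndexError.
2. Inner `except IndexError` matches → val = 32.
3. bare `raise` re-raises the same IndexError.
4. Outer `except IndexError` matches → val = 87.
Result: 87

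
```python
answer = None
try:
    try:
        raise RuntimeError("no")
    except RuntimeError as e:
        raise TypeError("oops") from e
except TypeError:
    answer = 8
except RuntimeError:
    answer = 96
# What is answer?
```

Step-by-step execution trace:
1. Inner try raises RuntimeError; inner `except RuntimeError as e` catches it.
2. `raise TypeError(...) from e` raises TypeError (RuntimeError is attached as __cause__, but only TypeError is active).
3. Outer `except TypeError` matches → answer = 8.
4. `except RuntimeError` is not reached.
Result: 8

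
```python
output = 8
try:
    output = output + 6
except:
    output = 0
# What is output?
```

Step-by-step execution trace:
1. output starts at 8.
2. try: `output = output + 6` → output = 14. No exception raised.
3. `except` is skipped.
Result: 14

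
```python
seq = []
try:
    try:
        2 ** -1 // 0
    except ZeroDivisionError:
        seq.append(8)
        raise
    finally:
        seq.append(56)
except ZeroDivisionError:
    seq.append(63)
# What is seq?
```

Step-by-step execution trace:
1. Inner try: `2 ** -1 // 0` raises ZeroDivisionError.
2. Inner `except ZeroDivisionError` matches → `seq.append(8)` → seq = [8].
3. bare `raise` re-raises ZeroDivisionError.
4. Inner `finally` runs during unwinding: `seq.append(56)` → seq = [8, 56].
5. Outer `except ZeroDivisionError` matches → `seq.append(63)` → seq = [8, 56, 63].
Result: [8, 56, 63]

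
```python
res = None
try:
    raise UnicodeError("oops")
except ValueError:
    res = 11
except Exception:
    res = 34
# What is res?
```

Step-by-step execution trace:
1. `raise UnicodeError(...)` raises UnicodeError.
2. `except ValueError` matches (UnicodeError is a subclass of ValueError) → res = 11.
3. `except Exception` is not reached.
Result: 11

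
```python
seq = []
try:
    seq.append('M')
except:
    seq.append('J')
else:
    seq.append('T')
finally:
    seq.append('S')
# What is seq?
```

Step-by-step execution trace:
1. try: `seq.append('M')` → seq = ['M']. No exception raised.
2. `except` is skipped.
3. `else` runs: `seq.append('T')` → seq = ['M', 'T'].
4. `finally` always runs: `seq.append('S')` → seq = ['M', 'T', 'S'].
Result: ['M', 'T', 'S']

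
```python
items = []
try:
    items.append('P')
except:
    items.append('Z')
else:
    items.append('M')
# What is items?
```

Step-by-step execution trace:
1. try: `items.append('P')` → items = ['P']. No exception raised.
2. `except` is skipped.
3. `else` runs (try completed without exception): `items.append('M')` → items = ['P', 'M'].
Result: ['P', 'M']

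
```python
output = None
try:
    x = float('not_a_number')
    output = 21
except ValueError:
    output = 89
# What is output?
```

Step-by-step execution trace:
1. `x = float('not_a_number')` raises ValueError.
2. `output = 21` is not reached.
3. `except ValueError` matches → output = 89.
Result: 89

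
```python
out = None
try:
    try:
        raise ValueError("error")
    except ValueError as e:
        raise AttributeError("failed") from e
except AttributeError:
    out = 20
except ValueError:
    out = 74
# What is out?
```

Step-by-step execution trace:
1. Inner try raises ValueError; inner `except ValueError as e` catches it.
2. `raise AttributeError(...) from e` raises AttributeError (ValueError is attached as __cause__, but only AttributeError is active).
3. Outer `except AttributeError` matches → out = 20.
4. `except ValueError` is not reached.
Result: 20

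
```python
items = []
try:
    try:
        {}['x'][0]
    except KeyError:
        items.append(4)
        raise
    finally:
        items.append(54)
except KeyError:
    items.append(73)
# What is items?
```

Step-by-step execution trace:
1. Inner try: `{}['x'][0]` raises KeyError.
2. Inner `except KeyError` matches → `items.append(4)` → items = [4].
3. bare `raise` re-raises KeyError.
4. Inner `finally` runs during unwinding: `items.append(54)` → items = [4, 54].
5. Outer `except KeyError` matches → `items.append(73)` → items = [4, 54, 73].
Result: [4, 54, 73]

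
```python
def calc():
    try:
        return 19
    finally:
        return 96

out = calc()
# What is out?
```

Step-by-step execution trace:
1. `calc()` enters try: `return 19` sets pending return value 19.
2. Before returning, `finally: return 96` runs and overrides the pending return.
3. calc() returns 96 → out = 96.
Result: 96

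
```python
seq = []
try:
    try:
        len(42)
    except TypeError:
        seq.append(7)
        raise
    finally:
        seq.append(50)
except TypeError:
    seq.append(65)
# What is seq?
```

Step-by-step execution trace:
1. Inner try: `len(42)` raises TypeError.
2. Inner `except TypeError` matches → `seq.append(7)` → seq = [7].
3. bare `raise` re-raises TypeError.
4. Inner `finally` runs during unwinding: `seq.append(50)` → seq = [7, 50].
5. Outer `except TypeError` matches → `seq.append(65)` → seq = [7, 50, 65].
Result: [7, 50, 65]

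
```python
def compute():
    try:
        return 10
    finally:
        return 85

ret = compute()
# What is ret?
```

Step-by-step execution trace:
1. `compute()` enters try: `return 10` sets pending return value 10.
2. Before returning, `finally: return 85` runs and overrides the pending return.
3. compute() returns 85 → ret = 85.
Result: 85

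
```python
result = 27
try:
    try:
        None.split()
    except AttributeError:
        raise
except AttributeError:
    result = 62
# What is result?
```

Step-by-step execution trace:
1. Inner try: `None.split()` raises AttributeError.
2. Inner `except AttributeError` matches; bare `raise` re-raises the same AttributeError.
3. Outer `except AttributeError` matches → result = 62.
Result: 62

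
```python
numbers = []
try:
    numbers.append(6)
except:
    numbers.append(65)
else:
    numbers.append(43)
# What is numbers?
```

Step-by-step execution trace:
1. try: `numbers.append(6)` → numbers = [6]. No exception raised.
2. `except` is skipped.
3. `else` runs (try completed without exception): `numbers.append(43)` → numbers = [6, 43].
Result: [6, 43]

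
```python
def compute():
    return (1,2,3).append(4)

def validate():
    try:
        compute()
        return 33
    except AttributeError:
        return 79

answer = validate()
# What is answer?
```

Step-by-step execution trace:
1. `validate()` calls `compute()`.
2. `compute()` evaluates `(1,2,3).append(4)`, which raises AttributeError; it propagates to the caller.
3. `return 33` is not reached.
4. `except AttributeError` in validate matches → returns 79.
5. answer = 79.
Result: 79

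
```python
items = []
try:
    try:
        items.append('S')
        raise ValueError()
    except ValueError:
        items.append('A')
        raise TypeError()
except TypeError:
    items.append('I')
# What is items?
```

Step-by-step execution trace:
1. Inner try: `items.append('S')` → items = ['S'].
2. `raise ValueError()` raises ValueError.
3. Inner `except ValueError` matches → `items.append('A')` → items = ['S', 'A'].
4. `raise TypeError()` raises TypeError; propagates to outer try.
5. Outer `except TypeError` matches → `items.append('I')` → items = ['S', 'A', 'I'].
Result: ['S', 'A', 'I']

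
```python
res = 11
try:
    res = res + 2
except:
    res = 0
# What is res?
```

Step-by-step execution trace:
1. res starts at 11.
2. try: `res = res + 2` → res = 13. No exception raised.
3. `except` is skipped.
Result: 13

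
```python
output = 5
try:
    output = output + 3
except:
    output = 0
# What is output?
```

Step-by-step execution trace:
1. output starts at 5.
2. try: `output = output + 3` → output = 8. No exception raised.
3. `except` is skipped.
Result: 8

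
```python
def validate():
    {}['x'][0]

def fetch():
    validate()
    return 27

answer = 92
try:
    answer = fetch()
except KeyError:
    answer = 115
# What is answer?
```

Step-by-step execution trace:
1. answer starts at 92.
2. try: `fetch()` calls `validate()`.
3. `validate()` evaluates `{}['x'][0]`, which raises KeyError; it propagates through fetch (uncaught).
4. `return 27` in fetch is not reached; the assignment to answer does not complete.
5. `except KeyError` matches → answer = 115.
Result: 115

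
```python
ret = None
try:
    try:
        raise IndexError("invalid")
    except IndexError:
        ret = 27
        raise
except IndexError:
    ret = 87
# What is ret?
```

Step-by-step execution trace:
1. Inner try: `raise IndexError("invalid")` raises IndexError.
2. Inner `except IndexError` matches → ret = 27.
3. bare `raise` re-raises the same IndexError.
4. Outer `except IndexError` matches → ret = 87.
Result: 87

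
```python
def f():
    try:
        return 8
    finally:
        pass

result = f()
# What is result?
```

Step-by-step execution trace:
1. `f()` enters try: `return 8` sets pending return value 8.
2. Before returning, `finally: pass` runs (no effect).
3. f() returns 8 → result = 8.
Result: 8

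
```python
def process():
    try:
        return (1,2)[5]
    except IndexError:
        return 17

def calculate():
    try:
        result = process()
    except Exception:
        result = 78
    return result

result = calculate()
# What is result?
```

Step-by-step execution trace:
1. `calculate()` calls `process()`.
2. In process: `(1,2)[5]` raises IndexError; `except IndexError` catches it → returns 17.
3. In calculate: `result = process()` → result = 17. No exception reaches calculate.
4. `except Exception` is skipped; calculate returns 17.
5. result = 17.
Result: 17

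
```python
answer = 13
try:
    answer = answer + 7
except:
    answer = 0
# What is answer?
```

Step-by-step execution trace:
1. answer starts at 13.
2. try: `answer = answer + 7` → answer = 20. No exception raised.
3. `except` is skipped.
Result: 20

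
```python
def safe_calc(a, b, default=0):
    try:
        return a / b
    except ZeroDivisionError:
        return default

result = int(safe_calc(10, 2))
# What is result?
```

Step-by-step execution trace:
1. `safe_calc(10, 2)` enters try: `return 10 / 2` → returns 5.0. No exception raised.
2. `except ZeroDivisionError` is skipped.
3. `int(5.0)` → 5 → result = 5.
Result: 5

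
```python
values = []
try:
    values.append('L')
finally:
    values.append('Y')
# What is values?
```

Step-by-step execution trace:
1. try: `values.append('L')` → values = ['L'].
2. The try body completes without raising.
3. finally always runs: `values.append('Y')` → values = ['L', 'Y'].
Result: ['L', 'Y']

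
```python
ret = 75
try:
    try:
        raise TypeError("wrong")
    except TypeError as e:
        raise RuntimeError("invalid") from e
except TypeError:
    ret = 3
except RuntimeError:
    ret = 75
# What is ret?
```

Step-by-step execution trace:
1. Inner try raises TypeError; inner `except TypeError as e` catches it.
2. `raise RuntimeError(...) from e` raises RuntimeError (TypeError is attached as __cause__, but only RuntimeError is active).
3. Outer `except TypeError` does not match RuntimeError; skipped.
4. Outer `except RuntimeError` matches → ret = 75.
Result: 75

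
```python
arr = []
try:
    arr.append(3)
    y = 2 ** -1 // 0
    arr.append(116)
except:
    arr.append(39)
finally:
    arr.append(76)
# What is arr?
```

Step-by-step execution trace:
1. try: `arr.append(3)` → arr = [3].
2. `y = 2 ** -1 // 0` raises ZeroDivisionError; `arr.append(116)` is not reached.
3. bare `except` matches → `arr.append(39)` → arr = [3, 39].
4. finally always runs: `arr.append(76)` → arr = [3, 39, 76].
Result: [3, 39, 76]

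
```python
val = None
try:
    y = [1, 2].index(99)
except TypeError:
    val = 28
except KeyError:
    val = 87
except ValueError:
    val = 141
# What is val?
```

Step-by-step execution trace:
1. `y = [1, 2].index(99)` raises ValueError.
2. `except TypeError` does not match ValueError; skipped.
3. `except KeyError` does not match ValueError; skipped.
4. `except ValueError` matches → val = 141.
Result: 141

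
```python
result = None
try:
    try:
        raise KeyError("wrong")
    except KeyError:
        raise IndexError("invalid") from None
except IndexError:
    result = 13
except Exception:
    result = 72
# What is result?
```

Step-by-step execution trace:
1. Inner try raises KeyError; inner `except KeyError` catches it.
2. `raise IndexError(...) from None` raises IndexError (from None suppresses __context__, but the active exception is still IndexError).
3. Outer `except IndexError` matches → result = 13.
4. `except Exception` is not reached.
Result: 13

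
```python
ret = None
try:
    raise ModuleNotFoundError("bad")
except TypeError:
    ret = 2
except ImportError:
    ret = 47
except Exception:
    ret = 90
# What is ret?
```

Step-by-step execution trace:
1. `raise ModuleNotFoundError(...)` raises ModuleNotFoundError.
2. `except TypeError` does not match (ModuleNotFoundError is not a subclass of TypeError); skipped.
3. `except ImportError` matches (ModuleNotFoundError is a subclass of ImportError) → ret = 47.
4. `except Exception` is not reached.
Result: 47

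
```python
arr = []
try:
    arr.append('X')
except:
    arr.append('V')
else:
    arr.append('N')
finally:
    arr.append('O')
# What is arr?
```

Step-by-step execution trace:
1. try: `arr.append('X')` → arr = ['X']. No exception raised.
2. `except` is skipped.
3. `else` runs: `arr.append('N')` → arr = ['X', 'N'].
4. `finally` always runs: `arr.append('O')` → arr = ['X', 'N', 'O'].
Result: ['X', 'N', 'O']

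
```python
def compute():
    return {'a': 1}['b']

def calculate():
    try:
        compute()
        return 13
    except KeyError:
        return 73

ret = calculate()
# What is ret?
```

Step-by-step execution trace:
1. `calculate()` calls `compute()`.
2. `compute()` evaluates `{'a': 1}['b']`, which raises KeyError; it propagates to the caller.
3. `return 13` is not reached.
4. `except KeyError` in calculate matches → returns 73.
5. ret = 73.
Result: 73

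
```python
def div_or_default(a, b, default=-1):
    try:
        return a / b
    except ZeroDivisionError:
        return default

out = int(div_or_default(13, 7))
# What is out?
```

Step-by-step execution trace:
1. `div_or_default(13, 7)` enters try: `return 13 / 7` → returns 1.8571428571428572. No exception raised.
2. `except ZeroDivisionError` is skipped.
3. `int(1.8571428571428572)` → 1 → out = 1.
Result: 1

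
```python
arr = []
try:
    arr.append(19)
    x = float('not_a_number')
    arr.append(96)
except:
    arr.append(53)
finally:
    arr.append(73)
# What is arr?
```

Step-by-step execution trace:
1. try: `arr.append(19)` → arr = [19].
2. `x = float('not_a_number')` raises ValueError; `arr.append(96)` is not reached.
3. bare `except` matches → `arr.append(53)` → arr = [19, 53].
4. finally always runs: `arr.append(73)` → arr = [19, 53, 73].
Result: [19, 53, 73]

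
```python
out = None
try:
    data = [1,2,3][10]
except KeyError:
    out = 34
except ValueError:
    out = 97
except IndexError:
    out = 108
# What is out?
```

Step-by-step execution trace:
1. `data = [1,2,3][10]` raises IndexError.
2. `except KeyError` does not match IndexError; skipped.
3. `except ValueError` does not match IndexError; skipped.
4. `except IndexError` matches → out = 108.
Result: 108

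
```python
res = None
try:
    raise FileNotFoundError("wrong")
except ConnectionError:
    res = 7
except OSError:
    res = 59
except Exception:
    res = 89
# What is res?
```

Step-by-step execution trace:
1. `raise FileNotFoundError(...)` raises FileNotFoundError.
2. `except ConnectionError` does not match (FileNotFoundError is not a subclass of ConnectionError); skipped.
3. `except OSError` matches (FileNotFoundError is a subclass of OSError) → res = 59.
4. `except Exception` is not reached.
Result: 59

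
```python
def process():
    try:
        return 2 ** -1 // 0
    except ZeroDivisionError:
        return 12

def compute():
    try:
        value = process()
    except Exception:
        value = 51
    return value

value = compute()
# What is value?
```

Step-by-step execution trace:
1. `compute()` calls `process()`.
2. In process: `2 ** -1 // 0` raises ZeroDivisionError; `except ZeroDivisionError` catches it → returns 12.
3. In compute: `value = process()` → value = 12. No exception reaches compute.
4. `except Exception` is skipped; compute returns 12.
5. value = 12.
Result: 12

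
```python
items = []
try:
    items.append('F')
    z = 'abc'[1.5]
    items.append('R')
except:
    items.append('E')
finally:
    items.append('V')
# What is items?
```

Step-by-step execution trace:
1. try: `items.append('F')` → items = ['F'].
2. `z = 'abc'[1.5]` raises TypeError; `items.append('R')` is not reached.
3. bare `except` matches → `items.append('E')` → items = ['F', 'E'].
4. finally always runs: `items.append('V')` → items = ['F', 'E', 'V'].
Result: ['F', 'E', 'V']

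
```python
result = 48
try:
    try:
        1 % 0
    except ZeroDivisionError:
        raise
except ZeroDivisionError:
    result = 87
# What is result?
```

Step-by-step execution trace:
1. Inner try: `1 % 0` raises ZeroDivisionError.
2. Inner `except ZeroDivisionError` matches; bare `raise` re-raises the same ZeroDivisionError.
3. Outer `except ZeroDivisionError` matches → result = 87.
Result: 87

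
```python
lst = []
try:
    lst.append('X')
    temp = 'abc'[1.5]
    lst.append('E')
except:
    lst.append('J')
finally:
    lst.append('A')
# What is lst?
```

Step-by-step execution trace:
1. try: `lst.append('X')` → lst = ['X'].
2. `temp = 'abc'[1.5]` raises TypeError; `lst.append('E')` is not reached.
3. bare `except` matches → `lst.append('J')` → lst = ['X', 'J'].
4. finally always runs: `lst.append('A')` → lst = ['X', 'J', 'A'].
Result: ['X', 'J', 'A']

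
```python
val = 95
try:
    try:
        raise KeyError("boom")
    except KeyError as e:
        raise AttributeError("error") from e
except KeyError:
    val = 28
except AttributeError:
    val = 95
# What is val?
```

Step-by-step execution trace:
1. Inner try raises KeyError; inner `except KeyError as e` catches it.
2. `raise AttributeError(...) from e` raises AttributeError (KeyError is attached as __cause__, but only AttributeError is active).
3. Outer `except KeyError` does not match AttributeError; skipped.
4. Outer `except AttributeError` matches → val = 95.
Result: 95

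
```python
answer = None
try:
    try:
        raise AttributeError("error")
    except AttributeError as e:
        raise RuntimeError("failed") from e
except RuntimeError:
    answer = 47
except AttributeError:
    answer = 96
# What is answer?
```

Step-by-step execution trace:
1. Inner try raises AttributeError; inner `except AttributeError as e` catches it.
2. `raise RuntimeError(...) from e` raises RuntimeError (AttributeError is attached as __cause__, but only RuntimeError is active).
3. Outer `except RuntimeError` matches → answer = 47.
4. `except AttributeError` is not reached.
Result: 47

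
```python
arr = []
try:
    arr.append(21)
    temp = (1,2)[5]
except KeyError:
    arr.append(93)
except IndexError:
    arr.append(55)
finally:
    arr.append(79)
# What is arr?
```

Step-by-step execution trace:
1. try: `arr.append(21)` → arr = [21].
2. `temp = (1,2)[5]` raises IndexError.
3. `except KeyError` does not match IndexError; skipped.
4. `except IndexError` matches → `arr.append(55)` → arr = [21, 55].
5. finally always runs: `arr.append(79)` → arr = [21, 55, 79].
Result: [21, 55, 79]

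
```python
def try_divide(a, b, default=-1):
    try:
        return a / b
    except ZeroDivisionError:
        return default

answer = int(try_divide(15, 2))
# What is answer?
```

Step-by-step execution trace:
1. `try_divide(15, 2)` enters try: `return 15 / 2` → returns 7.5. No exception raised.
2. `except ZeroDivisionError` is skipped.
3. `int(7.5)` → 7 → answer = 7.
Result: 7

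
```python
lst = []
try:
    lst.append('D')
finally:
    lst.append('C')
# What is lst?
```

Step-by-step execution trace:
1. try: `lst.append('D')` → lst = ['D'].
2. The try body completes without raising.
3. finally always runs: `lst.append('C')` → lst = ['D', 'C'].
Result: ['D', 'C']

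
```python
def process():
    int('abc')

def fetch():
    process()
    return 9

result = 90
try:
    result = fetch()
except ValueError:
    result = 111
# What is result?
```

Step-by-step execution trace:
1. result starts at 90.
2. try: `fetch()` calls `process()`.
3. `process()` evaluates `int('abc')`, which raises ValueError; it propagates through fetch (uncaught).
4. `return 9` in fetch is not reached; the assignment to result does not complete.
5. `except ValueError` matches → result = 111.
Result: 111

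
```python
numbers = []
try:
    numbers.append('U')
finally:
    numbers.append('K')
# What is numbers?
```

Step-by-step execution trace:
1. try: `numbers.append('U')` → numbers = ['U'].
2. The try body completes without raising.
3. finally always runs: `numbers.append('K')` → numbers = ['U', 'K'].
Result: ['U', 'K']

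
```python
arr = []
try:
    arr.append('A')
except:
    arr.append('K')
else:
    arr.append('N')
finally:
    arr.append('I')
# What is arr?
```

Step-by-step execution trace:
1. try: `arr.append('A')` → arr = ['A']. No exception raised.
2. `except` is skipped.
3. `else` runs: `arr.append('N')` → arr = ['A', 'N'].
4. `finally` always runs: `arr.append('I')` → arr = ['A', 'N', 'I'].
Result: ['A', 'N', 'I']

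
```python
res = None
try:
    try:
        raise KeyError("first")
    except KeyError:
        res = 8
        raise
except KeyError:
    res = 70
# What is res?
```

Step-by-step execution trace:
1. Inner try: `raise KeyError("first")` raises KeyError.
2. Inner `except KeyError` matches → res = 8.
3. bare `raise` re-raises the same KeyError.
4. Outer `except KeyError` matches → res = 70.
Result: 70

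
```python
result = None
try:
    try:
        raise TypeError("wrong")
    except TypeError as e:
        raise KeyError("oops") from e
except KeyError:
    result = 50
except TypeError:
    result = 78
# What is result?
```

Step-by-step execution trace:
1. Inner try raises TypeError; inner `except TypeError as e` catches it.
2. `raise KeyError(...) from e` raises KeyError (TypeError is attached as __cause__, but only KeyError is active).
3. Outer `except KeyError` matches → result = 50.
4. `except TypeError` is not reached.
Result: 50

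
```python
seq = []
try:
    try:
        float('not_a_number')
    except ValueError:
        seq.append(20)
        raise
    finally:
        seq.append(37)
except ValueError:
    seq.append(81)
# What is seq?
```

Step-by-step execution trace:
1. Inner try: `float('not_a_number')` raises ValueError.
2. Inner `except ValueError` matches → `seq.append(20)` → seq = [20].
3. bare `raise` re-raises ValueError.
4. Inner `finally` runs during unwinding: `seq.append(37)` → seq = [20, 37].
5. Outer `except ValueError` matches → `seq.append(81)` → seq = [20, 37, 81].
Result: [20, 37, 81]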